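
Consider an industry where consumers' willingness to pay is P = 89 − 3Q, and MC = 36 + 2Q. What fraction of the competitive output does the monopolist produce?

Q_m/Q_c = 0.625

Monopoly sets MR = MC: 89 − 6Q = 36 + 2Q ⇒ Q = 6.625, P = 89 − 3·6.625 = 69.125.
Competitive equilibrium sets price equal to marginal cost: 89 − 3Q = 36 + 2Q, so Q = 10.6 and P = 57.2.
Ratio Q_m/Q_c = 6.625/10.6 = 0.625.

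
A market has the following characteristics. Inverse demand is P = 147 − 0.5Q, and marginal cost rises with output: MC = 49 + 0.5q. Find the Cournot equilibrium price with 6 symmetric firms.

P = 73.5

In a 6-firm Cournot equilibrium, symmetry and the first-order condition give q = (147 − 49)/(4) = 24.5. So Q = 147 and P = 73.5.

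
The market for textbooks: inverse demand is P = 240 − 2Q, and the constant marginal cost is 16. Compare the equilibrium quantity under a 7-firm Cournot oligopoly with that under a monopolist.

Cournot with 7 identical firms: the symmetric best-response condition is 240 − 16q = 16. Each firm produces q = 14, total output Q = 98, price P = 44.
Monopoly sets MR = MC: 240 − 4Q = 16 ⇒ Q = 56, P = 240 − 2·56 = 128.

Cournot: Q = 98; Monopoly: Q = 56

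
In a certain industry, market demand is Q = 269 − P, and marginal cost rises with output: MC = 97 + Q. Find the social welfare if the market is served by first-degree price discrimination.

TS = 7396

Inverting demand: P = 269 − Q.
Under first-degree price discrimination the firm charges each unit its demand price and produces up to where P = MC, i.e. Q = 86. Consumer surplus is zero; producer surplus equals total surplus.
TS = 7396 (equal to competitive TS).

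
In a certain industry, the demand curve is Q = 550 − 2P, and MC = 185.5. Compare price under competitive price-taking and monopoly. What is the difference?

P rises by 44.75

Inverting demand: P = 275 − 0.5Q.
Perfect competition: P = MC = 185.5, so 275 − 0.5Q = 185.5 and Q = 179.
The monopolist equates marginal revenue to marginal cost: 275 − Q = 185.5, so Q = 89.5. From demand, P = 230.25.
Change in price: 230.25 − 185.5 = 44.75.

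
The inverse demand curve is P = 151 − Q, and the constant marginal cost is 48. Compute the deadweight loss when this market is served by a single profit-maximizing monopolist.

Competitive firms price at marginal cost: P = 48, giving Q = 103.
The monopolist equates marginal revenue to marginal cost: 151 − 2Q = 48, so Q = 51.5. From demand, P = 99.5.
DWL is the triangle between Q = 51.5 and Q = 103: ½·(103 − 51.5)·(99.5 − 48) = 1326.125.

DWL = 1326.125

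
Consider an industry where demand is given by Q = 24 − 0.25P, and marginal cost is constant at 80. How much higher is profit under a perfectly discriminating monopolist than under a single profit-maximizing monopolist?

Inverting demand: P = 96 − 4Q.
Monopoly sets MR = MC: 96 − 8Q = 80 ⇒ Q = 2, P = 96 − 4·2 = 88.
Profit = (88 − 80)·2 = 16.
With perfect price discrimination, output is the efficient level Q = 4 (where demand meets MC), but every buyer pays their willingness to pay: CS = 0 and PS = total surplus.
PS equals the full surplus area, 32. Profit = 32 = 32.
Change in profit: 32 − 16 = 16.

π rises by 16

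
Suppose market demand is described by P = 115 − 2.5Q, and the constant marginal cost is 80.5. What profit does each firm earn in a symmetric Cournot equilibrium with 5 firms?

With 5 symmetric Cournot firms, each firm's FOC gives 115 − 15q = 80.5, so q = 2.3, Q = 5·2.3 = 11.5, and P = 86.25.
Each firm's profit = (86.25 − 80.5)·2.3 = 13.225.

π_i = 13.225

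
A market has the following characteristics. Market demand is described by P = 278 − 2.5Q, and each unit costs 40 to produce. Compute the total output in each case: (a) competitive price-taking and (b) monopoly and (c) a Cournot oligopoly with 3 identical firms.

Competition: Q = 95.2; Monopoly: Q = 47.6; Cournot: Q = 71.4

Perfect competition: P = MC = 40, so 278 − 2.5Q = 40 and Q = 95.2.
Monopoly sets MR = MC: 278 − 5Q = 40 ⇒ Q = 47.6, P = 278 − 2.5·47.6 = 159.
With 3 symmetric Cournot firms, each firm's FOC gives 278 − 10q = 40, so q = 23.8, Q = 3·23.8 = 71.4, and P = 99.5.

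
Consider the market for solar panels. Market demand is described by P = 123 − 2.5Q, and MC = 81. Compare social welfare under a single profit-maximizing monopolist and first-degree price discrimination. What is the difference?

Monopoly sets MR = MC: 123 − 5Q = 81 ⇒ Q = 8.4, P = 123 − 2.5·8.4 = 102.
CS = ½·(123 − 102)·8.4 = 88.2; PS = (102 − 81)·8.4 = 176.4; TS = 264.6.
A perfectly discriminating monopolist sells every unit with P(Q) ≥ MC(Q), so output equals the competitive quantity Q = 16.8. Each buyer pays their reservation price, so CS = 0 and the firm captures all surplus.
TS = 352.8 (equal to competitive TS).
Change in social welfare: 352.8 − 264.6 = 88.2.

TS rises by 88.2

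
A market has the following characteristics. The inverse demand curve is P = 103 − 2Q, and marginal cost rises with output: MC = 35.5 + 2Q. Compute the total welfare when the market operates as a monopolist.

A monopolist chooses Q where MR = MC. MR = 103 − 4Q; setting this equal to 35.5 + 2Q gives Q = 11.25 and P = 80.5.
CS = ½·(103 − 80.5)·11.25 = 2025/16; PS = (80.5·11.25 − 35.5·11.25 − ½·2·11.25²) = 6075/16; TS = 506.25.

TS = 506.25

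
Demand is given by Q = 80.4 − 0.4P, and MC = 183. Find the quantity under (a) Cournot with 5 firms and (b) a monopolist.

Cournot: Q = 6; Monopoly: Q = 3.6

Inverting demand: P = 201 − 2.5Q.
In a 5-firm Cournot equilibrium, symmetry and the first-order condition give q = (201 − 183)/(15) = 1.2. So Q = 6 and P = 186.
The monopolist equates marginal revenue to marginal cost: 201 − 5Q = 183, so Q = 3.6. From demand, P = 192.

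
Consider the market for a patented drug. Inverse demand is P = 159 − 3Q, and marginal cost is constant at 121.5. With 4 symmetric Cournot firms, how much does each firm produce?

Cournot with 4 identical firms: the symmetric best-response condition is 159 − 15q = 121.5. Each firm produces q = 2.5, total output Q = 10, price P = 129.

q_i = 2.5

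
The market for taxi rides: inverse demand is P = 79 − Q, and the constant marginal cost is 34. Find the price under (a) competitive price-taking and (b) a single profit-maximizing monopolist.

Under competition P = MC = 34, so Q = (79 − 34)/1 = 45.
The monopolist equates marginal revenue to marginal cost: 79 − 2Q = 34, so Q = 22.5. From demand, P = 56.5.

Competition: P = 34; Monopoly: P = 56.5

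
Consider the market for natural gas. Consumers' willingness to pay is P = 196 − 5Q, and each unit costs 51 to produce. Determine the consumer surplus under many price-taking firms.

CS = 2102.5

Perfect competition: P = MC = 51, so 196 − 5Q = 51 and Q = 29.
CS = ½·(196 − 51)·29 = 2102.5.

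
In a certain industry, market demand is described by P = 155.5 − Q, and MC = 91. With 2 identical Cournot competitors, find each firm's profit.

With 2 symmetric Cournot firms, each firm's FOC gives 155.5 − 3q = 91, so q = 21.5, Q = 2·21.5 = 43, and P = 112.5.
Each firm's profit = (112.5 − 91)·21.5 = 462.25.

π_i = 462.25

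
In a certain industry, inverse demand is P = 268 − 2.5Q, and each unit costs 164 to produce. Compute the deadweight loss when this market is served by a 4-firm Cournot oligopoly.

Under competition P = MC = 164, so Q = (268 − 164)/2.5 = 41.6.
Cournot with 4 identical firms: the symmetric best-response condition is 268 − 12.5q = 164. Each firm produces q = 8.32, total output Q = 33.28, price P = 184.8.
DWL is the triangle between Q = 33.28 and Q = 41.6: ½·(41.6 − 33.28)·(184.8 − 164) = 86.528.

DWL = 86.528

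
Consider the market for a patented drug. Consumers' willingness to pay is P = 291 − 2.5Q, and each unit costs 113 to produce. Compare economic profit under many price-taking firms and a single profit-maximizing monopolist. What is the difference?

π rises by 3168.4

Competitive firms price at marginal cost: P = 113, giving Q = 71.2.
Profit = (113 − 113)·71.2 = 0.
A monopolist chooses Q where MR = MC. MR = 291 − 5Q; setting this equal to 113 gives Q = 35.6 and P = 202.
Profit = (202 − 113)·35.6 = 3168.4.
Change in economic profit: 3168.4 − 0 = 3168.4.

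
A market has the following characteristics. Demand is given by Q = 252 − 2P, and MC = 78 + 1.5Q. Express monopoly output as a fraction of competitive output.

Inverting demand: P = 126 − 0.5Q.
A monopolist chooses Q where MR = MC. MR = 126 − Q; setting this equal to 78 + 1.5Q gives Q = 19.2 and P = 116.4.
Under competition P = MC: 126 − 0.5Q = 78 + 1.5Q ⇒ Q = 24, P = 114.
Ratio Q_m/Q_c = 19.2/24 = 0.8.

Q_m/Q_c = 0.8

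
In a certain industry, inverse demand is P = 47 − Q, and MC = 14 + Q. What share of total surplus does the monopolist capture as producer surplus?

Monopoly sets MR = MC: 47 − 2Q = 14 + Q ⇒ Q = 11, P = 47 − 11 = 36.
CS = ½·(47 − 36)·11 = 60.5.
PS = P·Q − VC(Q) = 36·11 − (14·11 + ½·1·11²) = 181.5.
Share captured = PS/TS = 181.5/242 = 0.75.

PS/TS = 0.75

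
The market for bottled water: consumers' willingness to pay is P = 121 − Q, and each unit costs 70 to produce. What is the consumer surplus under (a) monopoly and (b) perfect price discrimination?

Monopoly sets MR = MC: 121 − 2Q = 70 ⇒ Q = 25.5, P = 121 − 25.5 = 95.5.
CS = ½·(121 − 95.5)·25.5 = 325.125.
With perfect price discrimination, output is the efficient level Q = 51 (where demand meets MC), but every buyer pays their willingness to pay: CS = 0 and PS = total surplus.
CS = 0.

Monopoly: CS = 325.125; Perfect PD: CS = 0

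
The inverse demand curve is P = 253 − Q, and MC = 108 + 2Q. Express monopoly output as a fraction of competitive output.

Q_m/Q_c = 0.75

The monopolist equates marginal revenue to marginal cost: 253 − 2Q = 108 + 2Q, so Q = 36.25. From demand, P = 216.75.
Competitive equilibrium sets price equal to marginal cost: 253 − Q = 108 + 2Q, so Q = 145/3 and P = 614/3.
Ratio Q_m/Q_c = 36.25/(145/3) = 0.75.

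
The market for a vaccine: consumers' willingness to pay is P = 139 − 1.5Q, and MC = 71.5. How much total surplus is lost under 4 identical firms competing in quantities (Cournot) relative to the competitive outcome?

DWL = 60.75

Perfect competition: P = MC = 71.5, so 139 − 1.5Q = 71.5 and Q = 45.
Cournot with 4 identical firms: the symmetric best-response condition is 139 − 7.5q = 71.5. Each firm produces q = 9, total output Q = 36, price P = 85.
DWL is the triangle between Q = 36 and Q = 45: ½·(45 − 36)·(85 − 71.5) = 60.75.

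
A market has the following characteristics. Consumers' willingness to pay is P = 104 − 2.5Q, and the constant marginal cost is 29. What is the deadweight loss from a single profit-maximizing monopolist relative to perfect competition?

Competitive firms price at marginal cost: P = 29, giving Q = 30.
Monopoly sets MR = MC: 104 − 5Q = 29 ⇒ Q = 15, P = 104 − 2.5·15 = 66.5.
DWL is the triangle between Q = 15 and Q = 30: ½·(30 − 15)·(66.5 − 29) = 281.25.

DWL = 281.25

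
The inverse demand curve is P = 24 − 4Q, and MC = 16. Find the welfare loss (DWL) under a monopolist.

DWL = 2

Competitive firms price at marginal cost: P = 16, giving Q = 2.
The monopolist equates marginal revenue to marginal cost: 24 − 8Q = 16, so Q = 1. From demand, P = 20.
DWL is the triangle between Q = 1 and Q = 2: ½·(2 − 1)·(20 − 16) = 2.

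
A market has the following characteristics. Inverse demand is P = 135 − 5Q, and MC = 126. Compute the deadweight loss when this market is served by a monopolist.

Perfect competition: P = MC = 126, so 135 − 5Q = 126 and Q = 1.8.
The monopolist equates marginal revenue to marginal cost: 135 − 10Q = 126, so Q = 0.9. From demand, P = 130.5.
DWL is the triangle between Q = 0.9 and Q = 1.8: ½·(1.8 − 0.9)·(130.5 − 126) = 2.025.

DWL = 2.025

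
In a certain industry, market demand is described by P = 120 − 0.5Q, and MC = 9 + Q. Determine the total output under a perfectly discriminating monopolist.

Under first-degree price discrimination the firm charges each unit its demand price and produces up to where P = MC, i.e. Q = 74. Consumer surplus is zero; producer surplus equals total surplus.

Q = 74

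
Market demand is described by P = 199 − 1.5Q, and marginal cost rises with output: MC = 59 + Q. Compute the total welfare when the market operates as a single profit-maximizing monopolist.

The monopolist equates marginal revenue to marginal cost: 199 − 3Q = 59 + Q, so Q = 35. From demand, P = 146.5.
CS = ½·(199 − 146.5)·35 = 918.75; PS = (146.5·35 − 59·35 − ½·1·35²) = 2450; TS = 3368.75.

TS = 3368.75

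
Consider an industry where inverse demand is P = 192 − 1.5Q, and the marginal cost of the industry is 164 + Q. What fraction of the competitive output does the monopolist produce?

The monopolist equates marginal revenue to marginal cost: 192 − 3Q = 164 + Q, so Q = 7. From demand, P = 181.5.
Competitive equilibrium sets price equal to marginal cost: 192 − 1.5Q = 164 + Q, so Q = 11.2 and P = 175.2.
Ratio Q_m/Q_c = 7/11.2 = 0.625.

Q_m/Q_c = 0.625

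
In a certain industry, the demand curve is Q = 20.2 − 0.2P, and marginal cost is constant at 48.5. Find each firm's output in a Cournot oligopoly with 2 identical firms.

Inverting demand: P = 101 − 5Q.
Cournot with 2 identical firms: the symmetric best-response condition is 101 − 15q = 48.5. Each firm produces q = 3.5, total output Q = 7, price P = 66.

q_i = 3.5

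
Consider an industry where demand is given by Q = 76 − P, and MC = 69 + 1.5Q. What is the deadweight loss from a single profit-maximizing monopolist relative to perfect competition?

DWL = 0.8

Inverting demand: P = 76 − Q.
Under competition P = MC: 76 − Q = 69 + 1.5Q ⇒ Q = 2.8, P = 73.2.
Monopoly sets MR = MC: 76 − 2Q = 69 + 1.5Q ⇒ Q = 2, P = 76 − 2 = 74.
CS = ½·(76 − 73.2)·2.8 = 3.92; PS = (73.2·2.8 − 69·2.8 − ½·1.5·2.8²) = 5.88; TS = 9.8.
CS = ½·(76 − 74)·2 = 2; PS = (74·2 − 69·2 − ½·1.5·2²) = 7; TS = 9.
DWL = 9.8 − 9 = 0.8.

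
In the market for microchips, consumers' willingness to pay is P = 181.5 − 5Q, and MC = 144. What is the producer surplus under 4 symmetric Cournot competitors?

PS = 45

With 4 symmetric Cournot firms, each firm's FOC gives 181.5 − 25q = 144, so q = 1.5, Q = 4·1.5 = 6, and P = 151.5.
PS = (151.5 − 144)·6 = 45.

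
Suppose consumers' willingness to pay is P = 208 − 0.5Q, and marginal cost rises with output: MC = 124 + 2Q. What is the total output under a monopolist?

Q = 28

A monopolist chooses Q where MR = MC. MR = 208 − Q; setting this equal to 124 + 2Q gives Q = 28 and P = 194.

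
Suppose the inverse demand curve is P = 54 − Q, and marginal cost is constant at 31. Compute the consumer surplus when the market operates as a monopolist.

A monopolist chooses Q where MR = MC. MR = 54 − 2Q; setting this equal to 31 gives Q = 11.5 and P = 42.5.
CS = ½·(54 − 42.5)·11.5 = 66.125.

CS = 66.125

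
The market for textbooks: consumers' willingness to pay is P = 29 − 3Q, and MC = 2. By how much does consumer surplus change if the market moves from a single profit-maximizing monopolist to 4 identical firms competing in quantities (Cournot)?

Consumer surplus rises by 47.385

A monopolist chooses Q where MR = MC. MR = 29 − 6Q; setting this equal to 2 gives Q = 4.5 and P = 15.5.
CS = ½·(29 − 15.5)·4.5 = 30.375.
In a 4-firm Cournot equilibrium, symmetry and the first-order condition give q = (29 − 2)/(15) = 1.8. So Q = 7.2 and P = 7.4.
CS = ½·(29 − 7.4)·7.2 = 77.76.
Change in consumer surplus: 77.76 − 30.375 = 47.385.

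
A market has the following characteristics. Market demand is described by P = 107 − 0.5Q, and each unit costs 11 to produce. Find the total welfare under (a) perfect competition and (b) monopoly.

Perfect competition: P = MC = 11, so 107 − 0.5Q = 11 and Q = 192.
CS = ½·(107 − 11)·192 = 9216; PS = (11 − 11)·192 = 0; TS = 9216.
Monopoly sets MR = MC: 107 − Q = 11 ⇒ Q = 96, P = 107 − 0.5·96 = 59.
CS = ½·(107 − 59)·96 = 2304; PS = (59 − 11)·96 = 4608; TS = 6912.

Competition: TS = 9216; Monopoly: TS = 6912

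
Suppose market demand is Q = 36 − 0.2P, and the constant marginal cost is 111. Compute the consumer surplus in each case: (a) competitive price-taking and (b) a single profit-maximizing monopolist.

Competition: CS = 476.1; Monopoly: CS = 119.025

Inverting demand: P = 180 − 5Q.
Under competition P = MC = 111, so Q = (180 − 111)/5 = 13.8.
CS = ½·(180 − 111)·13.8 = 476.1.
A monopolist chooses Q where MR = MC. MR = 180 − 10Q; setting this equal to 111 gives Q = 6.9 and P = 145.5.
CS = ½·(180 − 145.5)·6.9 = 119.025.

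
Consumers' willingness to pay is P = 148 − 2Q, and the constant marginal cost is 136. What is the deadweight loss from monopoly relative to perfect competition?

DWL = 9

Competitive firms price at marginal cost: P = 136, giving Q = 6.
A monopolist chooses Q where MR = MC. MR = 148 − 4Q; setting this equal to 136 gives Q = 3 and P = 142.
DWL is the triangle between Q = 3 and Q = 6: ½·(6 − 3)·(142 − 136) = 9.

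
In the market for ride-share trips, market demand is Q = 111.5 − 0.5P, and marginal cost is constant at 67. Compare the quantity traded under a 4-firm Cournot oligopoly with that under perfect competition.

Inverting demand: P = 223 − 2Q.
In a 4-firm Cournot equilibrium, symmetry and the first-order condition give q = (223 − 67)/(10) = 15.6. So Q = 62.4 and P = 98.2.
Perfect competition: P = MC = 67, so 223 − 2Q = 67 and Q = 78.

Cournot: Q = 62.4; Competition: Q = 78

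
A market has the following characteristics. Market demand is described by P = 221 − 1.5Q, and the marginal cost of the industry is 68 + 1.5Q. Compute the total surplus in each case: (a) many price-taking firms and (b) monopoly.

Competitive equilibrium sets price equal to marginal cost: 221 − 1.5Q = 68 + 1.5Q, so Q = 51 and P = 144.5.
CS = ½·(221 − 144.5)·51 = 1950.75; PS = (144.5·51 − 68·51 − ½·1.5·51²) = 1950.75; TS = 3901.5.
A monopolist chooses Q where MR = MC. MR = 221 − 3Q; setting this equal to 68 + 1.5Q gives Q = 34 and P = 170.
CS = ½·(221 − 170)·34 = 867; PS = (170·34 − 68·34 − ½·1.5·34²) = 2601; TS = 3468.

Competition: TS = 3901.5; Monopoly: TS = 3468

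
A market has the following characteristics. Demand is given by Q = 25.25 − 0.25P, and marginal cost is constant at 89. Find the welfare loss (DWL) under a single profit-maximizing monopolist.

Inverting demand: P = 101 − 4Q.
Under competition P = MC = 89, so Q = (101 − 89)/4 = 3.
Monopoly sets MR = MC: 101 − 8Q = 89 ⇒ Q = 1.5, P = 101 − 4·1.5 = 95.
DWL is the triangle between Q = 1.5 and Q = 3: ½·(3 − 1.5)·(95 − 89) = 4.5.

DWL = 4.5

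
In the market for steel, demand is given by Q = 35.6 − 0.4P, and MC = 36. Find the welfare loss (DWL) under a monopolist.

DWL = 140.45

Inverting demand: P = 89 − 2.5Q.
Perfect competition: P = MC = 36, so 89 − 2.5Q = 36 and Q = 21.2.
The monopolist equates marginal revenue to marginal cost: 89 − 5Q = 36, so Q = 10.6. From demand, P = 62.5.
DWL is the triangle between Q = 10.6 and Q = 21.2: ½·(21.2 − 10.6)·(62.5 − 36) = 140.45.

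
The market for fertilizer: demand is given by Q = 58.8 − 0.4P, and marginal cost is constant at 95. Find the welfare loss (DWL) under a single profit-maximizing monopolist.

DWL = 135.2

Inverting demand: P = 147 − 2.5Q.
Competitive firms price at marginal cost: P = 95, giving Q = 20.8.
The monopolist equates marginal revenue to marginal cost: 147 − 5Q = 95, so Q = 10.4. From demand, P = 121.
DWL is the triangle between Q = 10.4 and Q = 20.8: ½·(20.8 − 10.4)·(121 − 95) = 135.2.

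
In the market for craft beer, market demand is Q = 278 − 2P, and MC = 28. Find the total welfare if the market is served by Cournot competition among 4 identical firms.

Inverting demand: P = 139 − 0.5Q.
In a 4-firm Cournot equilibrium, symmetry and the first-order condition give q = (139 − 28)/(2.5) = 44.4. So Q = 177.6 and P = 50.2.
CS = ½·(139 − 50.2)·177.6 = 7885.44; PS = (50.2 − 28)·177.6 = 3942.72; TS = 11828.16.

TS = 11828.16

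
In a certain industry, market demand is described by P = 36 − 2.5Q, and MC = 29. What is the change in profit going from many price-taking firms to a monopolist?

π rises by 4.9

Competitive firms price at marginal cost: P = 29, giving Q = 2.8.
Profit = (29 − 29)·2.8 = 0.
Monopoly sets MR = MC: 36 − 5Q = 29 ⇒ Q = 1.4, P = 36 − 2.5·1.4 = 32.5.
Profit = (32.5 − 29)·1.4 = 4.9.
Change in profit: 4.9 − 0 = 4.9.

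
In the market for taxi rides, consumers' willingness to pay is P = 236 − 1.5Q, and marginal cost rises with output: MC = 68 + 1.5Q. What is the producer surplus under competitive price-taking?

Under competition P = MC: 236 − 1.5Q = 68 + 1.5Q ⇒ Q = 56, P = 152.
PS = P·Q − VC(Q) = 152·56 − (68·56 + ½·1.5·56²) = 2352.

PS = 2352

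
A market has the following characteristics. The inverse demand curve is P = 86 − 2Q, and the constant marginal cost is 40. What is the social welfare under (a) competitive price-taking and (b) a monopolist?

Competition: TS = 529; Monopoly: TS = 396.75

Under competition P = MC = 40, so Q = (86 − 40)/2 = 23.
CS = ½·(86 − 40)·23 = 529; PS = (40 − 40)·23 = 0; TS = 529.
The monopolist equates marginal revenue to marginal cost: 86 − 4Q = 40, so Q = 11.5. From demand, P = 63.
CS = ½·(86 − 63)·11.5 = 132.25; PS = (63 − 40)·11.5 = 264.5; TS = 396.75.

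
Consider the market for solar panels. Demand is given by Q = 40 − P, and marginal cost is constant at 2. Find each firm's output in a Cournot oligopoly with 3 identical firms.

q_i = 9.5

Inverting demand: P = 40 − Q.
In a 3-firm Cournot equilibrium, symmetry and the first-order condition give q = (40 − 2)/(4) = 9.5. So Q = 28.5 and P = 11.5.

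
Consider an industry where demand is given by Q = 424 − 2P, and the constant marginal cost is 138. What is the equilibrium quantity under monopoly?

Inverting demand: P = 212 − 0.5Q.
Monopoly sets MR = MC: 212 − Q = 138 ⇒ Q = 74, P = 212 − 0.5·74 = 175.

Q = 74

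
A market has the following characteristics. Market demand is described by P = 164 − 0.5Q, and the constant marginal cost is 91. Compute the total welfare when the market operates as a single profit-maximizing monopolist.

TS = 3996.75

A monopolist chooses Q where MR = MC. MR = 164 − Q; setting this equal to 91 gives Q = 73 and P = 127.5.
CS = ½·(164 − 127.5)·73 = 1332.25; PS = (127.5 − 91)·73 = 2664.5; TS = 3996.75.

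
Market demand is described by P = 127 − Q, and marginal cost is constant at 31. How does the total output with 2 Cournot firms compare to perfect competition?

Cournot: Q = 64; Competition: Q = 96

With 2 symmetric Cournot firms, each firm's FOC gives 127 − 3q = 31, so q = 32, Q = 2·32 = 64, and P = 63.
Competitive firms price at marginal cost: P = 31, giving Q = 96.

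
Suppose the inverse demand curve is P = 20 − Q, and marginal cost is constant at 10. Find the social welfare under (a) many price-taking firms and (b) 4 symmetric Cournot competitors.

Competition: TS = 50; Cournot: TS = 48

Competitive firms price at marginal cost: P = 10, giving Q = 10.
CS = ½·(20 − 10)·10 = 50; PS = (10 − 10)·10 = 0; TS = 50.
Cournot with 4 identical firms: the symmetric best-response condition is 20 − 5q = 10. Each firm produces q = 2, total output Q = 8, price P = 12.
CS = ½·(20 − 12)·8 = 32; PS = (12 − 10)·8 = 16; TS = 48.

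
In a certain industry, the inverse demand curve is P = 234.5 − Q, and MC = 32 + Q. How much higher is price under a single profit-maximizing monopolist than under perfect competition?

P rises by 33.75

Under competition P = MC: 234.5 − Q = 32 + Q ⇒ Q = 101.25, P = 133.25.
A monopolist chooses Q where MR = MC. MR = 234.5 − 2Q; setting this equal to 32 + Q gives Q = 67.5 and P = 167.
Change in price: 167 − 133.25 = 33.75.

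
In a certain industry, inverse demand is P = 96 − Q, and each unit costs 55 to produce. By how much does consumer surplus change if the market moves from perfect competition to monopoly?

CS falls by 630.375

Under competition P = MC = 55, so Q = (96 − 55)/1 = 41.
CS = ½·(96 − 55)·41 = 840.5.
A monopolist chooses Q where MR = MC. MR = 96 − 2Q; setting this equal to 55 gives Q = 20.5 and P = 75.5.
CS = ½·(96 − 75.5)·20.5 = 210.125.
Change in consumer surplus: 210.125 − 840.5 = −630.375.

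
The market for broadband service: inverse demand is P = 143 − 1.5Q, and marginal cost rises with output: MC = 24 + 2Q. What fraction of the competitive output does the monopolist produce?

A monopolist chooses Q where MR = MC. MR = 143 − 3Q; setting this equal to 24 + 2Q gives Q = 23.8 and P = 107.3.
Under competition P = MC: 143 − 1.5Q = 24 + 2Q ⇒ Q = 34, P = 92.
Ratio Q_m/Q_c = 23.8/34 = 0.7.

Q_m/Q_c = 0.7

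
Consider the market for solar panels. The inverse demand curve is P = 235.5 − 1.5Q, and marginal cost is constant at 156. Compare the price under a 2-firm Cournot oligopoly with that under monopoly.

Cournot with 2 identical firms: the symmetric best-response condition is 235.5 − 4.5q = 156. Each firm produces q = 53/3, total output Q = 106/3, price P = 182.5.
The monopolist equates marginal revenue to marginal cost: 235.5 − 3Q = 156, so Q = 26.5. From demand, P = 195.75.

Cournot: P = 182.5; Monopoly: P = 195.75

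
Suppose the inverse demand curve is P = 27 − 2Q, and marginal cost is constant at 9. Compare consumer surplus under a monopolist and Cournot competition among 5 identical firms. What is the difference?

Monopoly sets MR = MC: 27 − 4Q = 9 ⇒ Q = 4.5, P = 27 − 2·4.5 = 18.
CS = ½·(27 − 18)·4.5 = 20.25.
In a 5-firm Cournot equilibrium, symmetry and the first-order condition give q = (27 − 9)/(12) = 1.5. So Q = 7.5 and P = 12.
CS = ½·(27 − 12)·7.5 = 56.25.
Change in consumer surplus: 56.25 − 20.25 = 36.

Consumer surplus rises by 36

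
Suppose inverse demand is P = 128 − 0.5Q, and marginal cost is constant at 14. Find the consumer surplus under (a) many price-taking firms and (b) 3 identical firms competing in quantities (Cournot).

Under competition P = MC = 14, so Q = (128 − 14)/0.5 = 228.
CS = ½·(128 − 14)·228 = 12996.
Cournot with 3 identical firms: the symmetric best-response condition is 128 − 2q = 14. Each firm produces q = 57, total output Q = 171, price P = 42.5.
CS = ½·(128 − 42.5)·171 = 7310.25.

Competition: CS = 12996; Cournot: CS = 7310.25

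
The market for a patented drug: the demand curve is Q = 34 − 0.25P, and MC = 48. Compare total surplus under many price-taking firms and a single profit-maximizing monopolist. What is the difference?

TS falls by 242

Inverting demand: P = 136 − 4Q.
Under competition P = MC = 48, so Q = (136 − 48)/4 = 22.
CS = ½·(136 − 48)·22 = 968; PS = (48 − 48)·22 = 0; TS = 968.
A monopolist chooses Q where MR = MC. MR = 136 − 8Q; setting this equal to 48 gives Q = 11 and P = 92.
CS = ½·(136 − 92)·11 = 242; PS = (92 − 48)·11 = 484; TS = 726.
Change in total surplus: 726 − 968 = −242.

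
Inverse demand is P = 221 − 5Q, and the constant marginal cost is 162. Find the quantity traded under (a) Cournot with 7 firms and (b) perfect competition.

Cournot: Q = 10.325; Competition: Q = 11.8

With 7 symmetric Cournot firms, each firm's FOC gives 221 − 40q = 162, so q = 1.475, Q = 7·1.475 = 10.325, and P = 169.375.
Under competition P = MC = 162, so Q = (221 − 162)/5 = 11.8.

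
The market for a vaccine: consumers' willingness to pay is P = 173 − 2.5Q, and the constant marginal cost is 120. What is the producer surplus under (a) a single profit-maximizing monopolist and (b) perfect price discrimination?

Monopoly: PS = 280.9; Perfect PD: PS = 561.8

A monopolist chooses Q where MR = MC. MR = 173 − 5Q; setting this equal to 120 gives Q = 10.6 and P = 146.5.
PS = (146.5 − 120)·10.6 = 280.9.
Under first-degree price discrimination the firm charges each unit its demand price and produces up to where P = MC, i.e. Q = 21.2. Consumer surplus is zero; producer surplus equals total surplus.
PS = ½·(173 − 120)·21.2 = 561.8.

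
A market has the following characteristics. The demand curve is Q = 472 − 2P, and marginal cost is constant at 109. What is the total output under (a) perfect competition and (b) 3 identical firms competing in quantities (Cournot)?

Competition: Q = 254; Cournot: Q = 190.5

Inverting demand: P = 236 − 0.5Q.
Under competition P = MC = 109, so Q = (236 − 109)/0.5 = 254.
Cournot with 3 identical firms: the symmetric best-response condition is 236 − 2q = 109. Each firm produces q = 63.5, total output Q = 190.5, price P = 140.75.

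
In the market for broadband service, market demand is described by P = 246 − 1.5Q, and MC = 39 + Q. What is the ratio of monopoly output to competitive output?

The monopolist equates marginal revenue to marginal cost: 246 − 3Q = 39 + Q, so Q = 51.75. From demand, P = 168.375.
Competitive equilibrium sets price equal to marginal cost: 246 − 1.5Q = 39 + Q, so Q = 82.8 and P = 121.8.
Ratio Q_m/Q_c = 51.75/82.8 = 0.625.

Q_m/Q_c = 0.625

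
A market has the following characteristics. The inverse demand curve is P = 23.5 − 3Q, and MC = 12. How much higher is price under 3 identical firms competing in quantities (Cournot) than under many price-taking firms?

P rises by 2.875

Under competition P = MC = 12, so Q = (23.5 − 12)/3 = 23/6.
With 3 symmetric Cournot firms, each firm's FOC gives 23.5 − 12q = 12, so q = 23/24, Q = 3·23/24 = 2.875, and P = 14.875.
Change in price: 14.875 − 12 = 2.875.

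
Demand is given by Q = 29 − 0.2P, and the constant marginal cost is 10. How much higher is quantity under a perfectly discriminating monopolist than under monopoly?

Inverting demand: P = 145 − 5Q.
A monopolist chooses Q where MR = MC. MR = 145 − 10Q; setting this equal to 10 gives Q = 13.5 and P = 77.5.
A perfectly discriminating monopolist sells every unit with P(Q) ≥ MC(Q), so output equals the competitive quantity Q = 27. Each buyer pays their reservation price, so CS = 0 and the firm captures all surplus.
Change in quantity: 27 − 13.5 = 13.5.

Q rises by 13.5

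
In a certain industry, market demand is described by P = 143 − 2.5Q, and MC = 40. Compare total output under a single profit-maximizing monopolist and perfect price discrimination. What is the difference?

Q rises by 20.6

A monopolist chooses Q where MR = MC. MR = 143 − 5Q; setting this equal to 40 gives Q = 20.6 and P = 91.5.
A perfectly discriminating monopolist sells every unit with P(Q) ≥ MC(Q), so output equals the competitive quantity Q = 41.2. Each buyer pays their reservation price, so CS = 0 and the firm captures all surplus.
Change in total output: 41.2 − 20.6 = 20.6.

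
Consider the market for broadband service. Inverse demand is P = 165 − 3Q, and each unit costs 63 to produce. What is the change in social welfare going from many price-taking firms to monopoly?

Under competition P = MC = 63, so Q = (165 − 63)/3 = 34.
CS = ½·(165 − 63)·34 = 1734; PS = (63 − 63)·34 = 0; TS = 1734.
Monopoly sets MR = MC: 165 − 6Q = 63 ⇒ Q = 17, P = 165 − 3·17 = 114.
CS = ½·(165 − 114)·17 = 433.5; PS = (114 − 63)·17 = 867; TS = 1300.5.
Change in social welfare: 1300.5 − 1734 = −433.5.

Social welfare falls by 433.5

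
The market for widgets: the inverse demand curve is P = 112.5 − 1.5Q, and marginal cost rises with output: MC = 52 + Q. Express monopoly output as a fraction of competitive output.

The monopolist equates marginal revenue to marginal cost: 112.5 − 3Q = 52 + Q, so Q = 15.125. From demand, P = 1437/16.
Under competition P = MC: 112.5 − 1.5Q = 52 + Q ⇒ Q = 24.2, P = 76.2.
Ratio Q_m/Q_c = 15.125/24.2 = 0.625.

Q_m/Q_c = 0.625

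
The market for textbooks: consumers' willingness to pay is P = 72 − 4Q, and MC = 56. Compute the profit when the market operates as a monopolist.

A monopolist chooses Q where MR = MC. MR = 72 − 8Q; setting this equal to 56 gives Q = 2 and P = 64.
Profit = (64 − 56)·2 = 16.

Profit = 16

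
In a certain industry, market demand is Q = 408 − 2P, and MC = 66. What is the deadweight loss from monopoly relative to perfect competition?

Inverting demand: P = 204 − 0.5Q.
Under competition P = MC = 66, so Q = (204 − 66)/0.5 = 276.
Monopoly sets MR = MC: 204 − Q = 66 ⇒ Q = 138, P = 204 − 0.5·138 = 135.
DWL is the triangle between Q = 138 and Q = 276: ½·(276 − 138)·(135 − 66) = 4761.

DWL = 4761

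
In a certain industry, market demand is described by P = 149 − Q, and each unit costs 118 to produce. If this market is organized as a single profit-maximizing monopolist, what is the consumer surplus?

CS = 120.125

The monopolist equates marginal revenue to marginal cost: 149 − 2Q = 118, so Q = 15.5. From demand, P = 133.5.
CS = ½·(149 − 133.5)·15.5 = 120.125.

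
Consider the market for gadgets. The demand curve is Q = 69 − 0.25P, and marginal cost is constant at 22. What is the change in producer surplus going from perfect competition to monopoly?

Inverting demand: P = 276 − 4Q.
Under competition P = MC = 22, so Q = (276 − 22)/4 = 63.5.
PS = (22 − 22)·63.5 = 0.
Monopoly sets MR = MC: 276 − 8Q = 22 ⇒ Q = 31.75, P = 276 − 4·31.75 = 149.
PS = (149 − 22)·31.75 = 4032.25.
Change in producer surplus: 4032.25 − 0 = 4032.25.

PS rises by 4032.25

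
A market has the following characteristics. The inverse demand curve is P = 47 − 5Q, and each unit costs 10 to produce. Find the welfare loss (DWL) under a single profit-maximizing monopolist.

Perfect competition: P = MC = 10, so 47 − 5Q = 10 and Q = 7.4.
A monopolist chooses Q where MR = MC. MR = 47 − 10Q; setting this equal to 10 gives Q = 3.7 and P = 28.5.
DWL is the triangle between Q = 3.7 and Q = 7.4: ½·(7.4 − 3.7)·(28.5 − 10) = 34.225.

DWL = 34.225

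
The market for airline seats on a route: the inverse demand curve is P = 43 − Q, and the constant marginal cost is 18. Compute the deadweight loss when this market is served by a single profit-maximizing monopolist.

Competitive firms price at marginal cost: P = 18, giving Q = 25.
The monopolist equates marginal revenue to marginal cost: 43 − 2Q = 18, so Q = 12.5. From demand, P = 30.5.
DWL is the triangle between Q = 12.5 and Q = 25: ½·(25 − 12.5)·(30.5 − 18) = 78.125.

DWL = 78.125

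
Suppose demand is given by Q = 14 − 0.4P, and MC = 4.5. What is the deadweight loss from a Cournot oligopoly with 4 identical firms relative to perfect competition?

Inverting demand: P = 35 − 2.5Q.
Competitive firms price at marginal cost: P = 4.5, giving Q = 12.2.
With 4 symmetric Cournot firms, each firm's FOC gives 35 − 12.5q = 4.5, so q = 2.44, Q = 4·2.44 = 9.76, and P = 10.6.
DWL is the triangle between Q = 9.76 and Q = 12.2: ½·(12.2 − 9.76)·(10.6 − 4.5) = 7.442.

DWL = 7.442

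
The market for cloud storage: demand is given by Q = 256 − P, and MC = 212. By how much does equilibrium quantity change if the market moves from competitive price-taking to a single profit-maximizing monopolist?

Q falls by 22

Inverting demand: P = 256 − Q.
Under competition P = MC = 212, so Q = (256 − 212)/1 = 44.
A monopolist chooses Q where MR = MC. MR = 256 − 2Q; setting this equal to 212 gives Q = 22 and P = 234.
Change in equilibrium quantity: 22 − 44 = −22.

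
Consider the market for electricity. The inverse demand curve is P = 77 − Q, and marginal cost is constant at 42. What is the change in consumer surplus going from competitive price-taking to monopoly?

Under competition P = MC = 42, so Q = (77 − 42)/1 = 35.
CS = ½·(77 − 42)·35 = 612.5.
Monopoly sets MR = MC: 77 − 2Q = 42 ⇒ Q = 17.5, P = 77 − 17.5 = 59.5.
CS = ½·(77 − 59.5)·17.5 = 153.125.
Change in consumer surplus: 153.125 − 612.5 = −459.375.

CS falls by 459.375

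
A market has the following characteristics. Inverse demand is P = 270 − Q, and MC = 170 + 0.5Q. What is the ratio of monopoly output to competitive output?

Q_m/Q_c = 0.6

A monopolist chooses Q where MR = MC. MR = 270 − 2Q; setting this equal to 170 + 0.5Q gives Q = 40 and P = 230.
Competitive equilibrium sets price equal to marginal cost: 270 − Q = 170 + 0.5Q, so Q = 200/3 and P = 610/3.
Ratio Q_m/Q_c = 40/(200/3) = 0.6.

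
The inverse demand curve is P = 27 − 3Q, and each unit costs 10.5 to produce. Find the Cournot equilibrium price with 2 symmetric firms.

P = 16

With 2 symmetric Cournot firms, each firm's FOC gives 27 − 9q = 10.5, so q = 11/6, Q = 2·11/6 = 11/3, and P = 16.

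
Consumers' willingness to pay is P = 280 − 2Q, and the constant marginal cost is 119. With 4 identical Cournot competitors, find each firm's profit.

π_i = 518.42

With 4 symmetric Cournot firms, each firm's FOC gives 280 − 10q = 119, so q = 16.1, Q = 4·16.1 = 64.4, and P = 151.2.
Each firm's profit = (151.2 − 119)·16.1 = 518.42.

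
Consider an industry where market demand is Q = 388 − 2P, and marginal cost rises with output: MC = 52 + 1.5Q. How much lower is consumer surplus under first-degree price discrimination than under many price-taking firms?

Inverting demand: P = 194 − 0.5Q.
Under competition P = MC: 194 − 0.5Q = 52 + 1.5Q ⇒ Q = 71, P = 158.5.
CS = ½·(194 − 158.5)·71 = 1260.25.
A perfectly discriminating monopolist sells every unit with P(Q) ≥ MC(Q), so output equals the competitive quantity Q = 71. Each buyer pays their reservation price, so CS = 0 and the firm captures all surplus.
CS = 0.
Change in consumer surplus: 0 − 1260.25 = −1260.25.

CS falls by 1260.25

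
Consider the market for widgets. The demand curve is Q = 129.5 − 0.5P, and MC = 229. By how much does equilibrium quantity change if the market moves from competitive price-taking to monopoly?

Inverting demand: P = 259 − 2Q.
Competitive firms price at marginal cost: P = 229, giving Q = 15.
The monopolist equates marginal revenue to marginal cost: 259 − 4Q = 229, so Q = 7.5. From demand, P = 244.
Change in equilibrium quantity: 7.5 − 15 = −7.5.

Equilibrium quantity falls by 7.5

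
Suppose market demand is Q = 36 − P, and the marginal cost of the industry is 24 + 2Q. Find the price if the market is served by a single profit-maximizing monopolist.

Inverting demand: P = 36 − Q.
Monopoly sets MR = MC: 36 − 2Q = 24 + 2Q ⇒ Q = 3, P = 36 − 3 = 33.

P = 33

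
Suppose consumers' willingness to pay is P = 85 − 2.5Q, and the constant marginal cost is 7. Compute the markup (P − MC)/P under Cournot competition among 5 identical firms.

In a 5-firm Cournot equilibrium, symmetry and the first-order condition give q = (85 − 7)/(15) = 5.2. So Q = 26 and P = 20.
Lerner index = (P − MC)/P = (20 − 7)/20 = 0.65.

Lerner index = 0.65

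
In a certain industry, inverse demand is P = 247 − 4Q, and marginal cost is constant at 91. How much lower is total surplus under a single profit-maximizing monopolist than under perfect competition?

TS falls by 760.5

Competitive firms price at marginal cost: P = 91, giving Q = 39.
CS = ½·(247 − 91)·39 = 3042; PS = (91 − 91)·39 = 0; TS = 3042.
Monopoly sets MR = MC: 247 − 8Q = 91 ⇒ Q = 19.5, P = 247 − 4·19.5 = 169.
CS = ½·(247 − 169)·19.5 = 760.5; PS = (169 − 91)·19.5 = 1521; TS = 2281.5.
Change in total surplus: 2281.5 − 3042 = −760.5.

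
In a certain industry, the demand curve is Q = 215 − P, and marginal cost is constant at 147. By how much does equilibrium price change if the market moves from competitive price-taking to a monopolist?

Equilibrium price rises by 34

Inverting demand: P = 215 − Q.
Under competition P = MC = 147, so Q = (215 − 147)/1 = 68.
Monopoly sets MR = MC: 215 − 2Q = 147 ⇒ Q = 34, P = 215 − 34 = 181.
Change in equilibrium price: 181 − 147 = 34.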